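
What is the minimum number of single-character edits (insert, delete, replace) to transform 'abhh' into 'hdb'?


Building DP table for s1='abhh' (len 4) and s2='hdb' (len 3):
       h  d  b
    0  1  2  3
  a 1  1  2  3
  b 2  2  2  2
  h 3  2  3  3
  h 4  3  3  4
Edit distance = dp[4][3] = 4

4


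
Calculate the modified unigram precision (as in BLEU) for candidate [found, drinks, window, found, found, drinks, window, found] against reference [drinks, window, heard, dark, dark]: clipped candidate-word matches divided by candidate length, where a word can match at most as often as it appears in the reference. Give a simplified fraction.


Reference word counts: {'dark': 2, 'drinks': 1, 'heard': 1, 'window': 1}
Checking each candidate word (with clipping):
  'found' -> not in reference -> no match (matches: 0)
  'drinks' -> in reference (ref count 1, used 1/1) -> match (matches: 1)
  'window' -> in reference (ref count 1, used 1/1) -> match (matches: 2)
  'found' -> not in reference -> no match (matches: 2)
  'found' -> not in reference -> no match (matches: 2)
  'drinks' -> ref count 1 already used up (1/1) -> clipped, no match (matches: 2)
  'window' -> ref count 1 already used up (1/1) -> clipped, no match (matches: 2)
  'found' -> not in reference -> no match (matches: 2)
Clipped matches: 2, Candidate length: 8
Precision = 2/8 = 1/4

1/4


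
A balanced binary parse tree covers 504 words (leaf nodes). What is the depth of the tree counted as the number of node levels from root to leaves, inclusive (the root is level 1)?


In a balanced binary tree with n leaves the deepest leaf is ceil(log2(n)) edges below the root,
so counting node levels inclusive of root and leaves gives ceil(log2(n)) + 1 levels.
log2(504) = 8.9773
ceil(8.9773) = 9
levels = 9 + 1 = 10

10


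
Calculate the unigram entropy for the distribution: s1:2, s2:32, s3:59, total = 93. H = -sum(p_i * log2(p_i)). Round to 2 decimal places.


Computing entropy H = -sum(p_i * log2(p_i)):
  s1: p = 2/93 = 0.0215, -p*log2(p) = 0.1191
  s2: p = 32/93 = 0.3441, -p*log2(p) = 0.5296
  s3: p = 59/93 = 0.6344, -p*log2(p) = 0.4165
H = sum of terms = 1.0652
Rounded to 2 decimals: 1.07

1.07


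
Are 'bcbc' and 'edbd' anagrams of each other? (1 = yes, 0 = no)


Sort characters of 'bcbc': 'bbcc'
Sort characters of 'edbd': 'bdde'
Sorted forms differ -> they are NOT anagrams
Result: 0

0


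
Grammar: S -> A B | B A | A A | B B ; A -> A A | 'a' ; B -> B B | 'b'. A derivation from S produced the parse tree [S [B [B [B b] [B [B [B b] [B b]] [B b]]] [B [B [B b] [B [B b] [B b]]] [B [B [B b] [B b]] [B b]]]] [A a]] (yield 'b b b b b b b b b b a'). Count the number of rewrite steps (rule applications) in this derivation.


Every bracketed nonterminal node [X ...] in the tree is produced by exactly one rule application.
Reading the tree off as a leftmost derivation:
  Step 1: S  =>  B A   (applied S -> B A)
  Step 2: B A  =>  B B A   (applied B -> B B)
  Step 3: B B A  =>  B B B A   (applied B -> B B)
  Step 4: B B B A  =>  b B B A   (applied B -> b)
  Step 5: b B B A  =>  b B B B A   (applied B -> B B)
  Step 6: b B B B A  =>  b B B B B A   (applied B -> B B)
  Step 7: b B B B B A  =>  b b B B B A   (applied B -> b)
  Step 8: b b B B B A  =>  b b b B B A   (applied B -> b)
  Step 9: b b b B B A  =>  b b b b B A   (applied B -> b)
  Step 10: b b b b B A  =>  b b b b B B A   (applied B -> B B)
  Step 11: b b b b B B A  =>  b b b b B B B A   (applied B -> B B)
  Step 12: b b b b B B B A  =>  b b b b b B B A   (applied B -> b)
  Step 13: b b b b b B B A  =>  b b b b b B B B A   (applied B -> B B)
  Step 14: b b b b b B B B A  =>  b b b b b b B B A   (applied B -> b)
  Step 15: b b b b b b B B A  =>  b b b b b b b B A   (applied B -> b)
  Step 16: b b b b b b b B A  =>  b b b b b b b B B A   (applied B -> B B)
  Step 17: b b b b b b b B B A  =>  b b b b b b b B B B A   (applied B -> B B)
  Step 18: b b b b b b b B B B A  =>  b b b b b b b b B B A   (applied B -> b)
  Step 19: b b b b b b b b B B A  =>  b b b b b b b b b B A   (applied B -> b)
  Step 20: b b b b b b b b b B A  =>  b b b b b b b b b b A   (applied B -> b)
  Step 21: b b b b b b b b b b A  =>  b b b b b b b b b b a   (applied A -> a)
Final yield: b b b b b b b b b b a
Total rewrite steps: 21

21


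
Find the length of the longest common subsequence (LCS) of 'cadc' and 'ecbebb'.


DP table for LCS of 'cadc' and 'ecbebb':
       e  c  b  e  b  b
    0  0  0  0  0  0  0
  c 0  0  1  1  1  1  1
  a 0  0  1  1  1  1  1
  d 0  0  1  1  1  1  1
  c 0  0  1  1  1  1  1
LCS: 'c'
LCS length = 1

1


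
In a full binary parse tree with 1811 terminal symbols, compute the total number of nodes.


Leaf nodes (terminals): 1811
Internal nodes = n - 1 = 1811 - 1 = 1810
Total = leaves + internal = 1811 + 1810 = 3621

3621


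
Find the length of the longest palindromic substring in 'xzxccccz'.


Scanning 'xzxccccz' for palindromic substrings.
Substring at positions 3-6: 'cccc'.
Check: reverse('cccc') = 'cccc' -> palindrome confirmed.
Neighbouring characters ('x' / 'z') break symmetry, so it cannot extend further.
No longer palindromic substring exists; longest length = 4

4


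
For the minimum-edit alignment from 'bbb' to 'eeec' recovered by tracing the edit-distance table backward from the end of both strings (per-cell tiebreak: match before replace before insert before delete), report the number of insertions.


Edit distance = 4. Backtracking from cell (3, 4) with preference match > replace > insert > delete,
then listing the resulting alignment 'bbb' -> 'eeec' left to right:
  Step 1: insert 'e' [insertion #1]
  Step 2: replace b->e
  Step 3: replace b->e
  Step 4: replace b->c
Total insertions: 1

1


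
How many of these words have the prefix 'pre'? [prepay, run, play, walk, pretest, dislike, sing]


Checking each word for prefix 'pre':
  'prepay' -> YES, starts with 'pre' (count: 1)
  'run' -> no (count: 1)
  'play' -> no (count: 1)
  'walk' -> no (count: 1)
  'pretest' -> YES, starts with 'pre' (count: 2)
  'dislike' -> no (count: 2)
  'sing' -> no (count: 2)
Total with prefix 'pre': 2

2


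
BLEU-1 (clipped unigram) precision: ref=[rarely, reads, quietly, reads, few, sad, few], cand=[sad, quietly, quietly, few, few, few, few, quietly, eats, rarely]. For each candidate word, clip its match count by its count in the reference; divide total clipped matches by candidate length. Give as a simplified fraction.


Reference word counts: {'few': 2, 'quietly': 1, 'rarely': 1, 'reads': 2, 'sad': 1}
Checking each candidate word (with clipping):
  'sad' -> in reference (ref count 1, used 1/1) -> match (matches: 1)
  'quietly' -> in reference (ref count 1, used 1/1) -> match (matches: 2)
  'quietly' -> ref count 1 already used up (1/1) -> clipped, no match (matches: 2)
  'few' -> in reference (ref count 2, used 1/2) -> match (matches: 3)
  'few' -> in reference (ref count 2, used 2/2) -> match (matches: 4)
  'few' -> ref count 2 already used up (2/2) -> clipped, no match (matches: 4)
  'few' -> ref count 2 already used up (2/2) -> clipped, no match (matches: 4)
  'quietly' -> ref count 1 already used up (1/1) -> clipped, no match (matches: 4)
  'eats' -> not in reference -> no match (matches: 4)
  'rarely' -> in reference (ref count 1, used 1/1) -> match (matches: 5)
Clipped matches: 5, Candidate length: 10
Precision = 5/10 = 1/2

1/2


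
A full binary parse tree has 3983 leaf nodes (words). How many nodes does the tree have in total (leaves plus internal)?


Leaf nodes (terminals): 3983
Internal nodes = n - 1 = 3983 - 1 = 3982
Total = leaves + internal = 3983 + 3982 = 7965

7965


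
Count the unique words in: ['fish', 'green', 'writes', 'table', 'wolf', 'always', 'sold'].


Listing all tokens and tracking unique types:
  Token 1: 'fish' -> NEW (unique so far: 1)
  Token 2: 'green' -> NEW (unique so far: 2)
  Token 3: 'writes' -> NEW (unique so far: 3)
  Token 4: 'table' -> NEW (unique so far: 4)
  Token 5: 'wolf' -> NEW (unique so far: 5)
  Token 6: 'always' -> NEW (unique so far: 6)
  Token 7: 'sold' -> NEW (unique so far: 7)
Unique types: ('always', 'fish', 'green', 'sold', 'table', 'wolf', 'writes')
Vocabulary size: 7

7


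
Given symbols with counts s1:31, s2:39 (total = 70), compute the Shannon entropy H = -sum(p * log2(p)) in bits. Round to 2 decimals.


Computing entropy H = -sum(p_i * log2(p_i)):
  s1: p = 31/70 = 0.4429, -p*log2(p) = 0.5204
  s2: p = 39/70 = 0.5571, -p*log2(p) = 0.4702
H = sum of terms = 0.9906
Rounded to 2 decimals: 0.99

0.99


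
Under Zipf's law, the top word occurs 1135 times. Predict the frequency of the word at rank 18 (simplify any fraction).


Zipf's law: freq(rank) = f1 / rank
f1 = 1135, rank = 18
freq = 1135 / 18
GCD(1135, 18) = 1
Simplified: 1135/18

1135/18


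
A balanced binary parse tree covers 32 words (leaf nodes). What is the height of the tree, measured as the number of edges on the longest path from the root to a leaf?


In a balanced binary tree with n leaves the deepest leaf is ceil(log2(n)) edges below the root.
log2(32) = 5.0000
ceil(5.0000) = 5
height (edges) = 5

5


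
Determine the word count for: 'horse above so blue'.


Counting words by splitting on spaces:
  Word 1: 'horse'
  Word 2: 'above'
  Word 3: 'so'
  Word 4: 'blue'
Total words: 4

4


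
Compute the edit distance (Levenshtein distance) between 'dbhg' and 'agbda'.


Building DP table for s1='dbhg' (len 4) and s2='agbda' (len 5):
       a  g  b  d  a
    0  1  2  3  4  5
  d 1  1  2  3  3  4
  b 2  2  2  2  3  4
  h 3  3  3  3  3  4
  g 4  4  3  4  4  4
Edit distance = dp[4][5] = 4

4


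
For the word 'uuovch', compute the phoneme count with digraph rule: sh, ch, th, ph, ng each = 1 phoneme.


Parsing 'uuovch' greedily, digraphs first:
  'u' -> vowel phoneme (phonemes so far: 1)
  'u' -> vowel phoneme (phonemes so far: 2)
  'o' -> vowel phoneme (phonemes so far: 3)
  'v' -> consonant phoneme (phonemes so far: 4)
  'ch' -> digraph (1 consonant phoneme) (phonemes so far: 5)
Total phonemes: 5

5


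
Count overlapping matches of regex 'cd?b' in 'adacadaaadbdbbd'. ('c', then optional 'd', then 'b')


Pattern: cd?b means 'c', then optional 'd', then 'b'.
Scanning 'adacadaaadbdbbd' position-by-position:
  Pos 0: window 'ada' -> no
  Pos 1: window 'dac' -> no
  Pos 2: window 'aca' -> no
  Pos 3: window 'cad' -> no
  Pos 4: window 'ada' -> no
  Pos 5: window 'daa' -> no
  Pos 6: window 'aaa' -> no
  Pos 7: window 'aad' -> no
  Pos 8: window 'adb' -> no
  Pos 9: window 'dbd' -> no
  Pos 10: window 'bdb' -> no
  Pos 11: window 'dbb' -> no
  Pos 12: window 'bbd' -> no
  Pos 13: window 'bd' -> no
  Pos 14: window 'd' -> no
Total matches: 0

0


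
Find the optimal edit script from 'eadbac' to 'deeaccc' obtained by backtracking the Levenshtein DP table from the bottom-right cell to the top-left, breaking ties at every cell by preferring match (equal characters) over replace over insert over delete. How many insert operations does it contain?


Edit distance = 5. Backtracking from cell (6, 7) with preference match > replace > insert > delete,
then listing the resulting alignment 'eadbac' -> 'deeaccc' left to right:
  Step 1: insert 'd' [insertion #1]
  Step 2: keep 'e'
  Step 3: replace a->e
  Step 4: replace d->a
  Step 5: replace b->c
  Step 6: replace a->c
  Step 7: keep 'c'
Total insertions: 1

1


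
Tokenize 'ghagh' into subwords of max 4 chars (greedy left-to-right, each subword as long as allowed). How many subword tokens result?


'ghagh' has 5 characters.
Chunking with max size 4:
  Chunk 1: 'ghag' (positions 0-3)
  Chunk 2: 'h' (positions 4-4)
Total chunks: ceil(5 / 4) = 2

2


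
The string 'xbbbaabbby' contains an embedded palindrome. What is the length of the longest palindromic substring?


Scanning 'xbbbaabbby' for palindromic substrings.
Substring at positions 1-8: 'bbbaabbb'.
Check: reverse('bbbaabbb') = 'bbbaabbb' -> palindrome confirmed.
Neighbouring characters ('x' / 'y') break symmetry, so it cannot extend further.
No longer palindromic substring exists; longest length = 8

8


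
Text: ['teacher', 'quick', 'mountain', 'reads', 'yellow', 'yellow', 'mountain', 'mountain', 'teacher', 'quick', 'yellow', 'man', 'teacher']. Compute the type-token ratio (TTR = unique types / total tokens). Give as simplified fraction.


Tokens: 13
Unique types: ('man', 'mountain', 'quick', 'reads', 'teacher', 'yellow') = 6
TTR = 6/13
Already in lowest terms.

6/13


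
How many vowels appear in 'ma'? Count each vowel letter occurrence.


Scanning each character of 'ma':
  Position 1: 'm' -> consonant (running count: 0)
  Position 2: 'a' -> vowel (running count: 1)
Total vowels: 1

1


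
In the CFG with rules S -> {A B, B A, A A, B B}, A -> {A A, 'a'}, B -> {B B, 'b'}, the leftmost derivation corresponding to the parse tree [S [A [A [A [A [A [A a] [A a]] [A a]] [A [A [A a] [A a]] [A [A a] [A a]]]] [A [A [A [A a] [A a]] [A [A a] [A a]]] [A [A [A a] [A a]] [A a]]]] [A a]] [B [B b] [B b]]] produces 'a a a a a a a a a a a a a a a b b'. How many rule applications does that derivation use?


Every bracketed nonterminal node [X ...] in the tree is produced by exactly one rule application.
Reading the tree off as a leftmost derivation:
  Step 1: S  =>  A B   (applied S -> A B)
  Step 2: A B  =>  A A B   (applied A -> A A)
  Step 3: A A B  =>  A A A B   (applied A -> A A)
  Step 4: A A A B  =>  A A A A B   (applied A -> A A)
  Step 5: A A A A B  =>  A A A A A B   (applied A -> A A)
  Step 6: A A A A A B  =>  A A A A A A B   (applied A -> A A)
  Step 7: A A A A A A B  =>  a A A A A A B   (applied A -> a)
  Step 8: a A A A A A B  =>  a a A A A A B   (applied A -> a)
  Step 9: a a A A A A B  =>  a a a A A A B   (applied A -> a)
  Step 10: a a a A A A B  =>  a a a A A A A B   (applied A -> A A)
  Step 11: a a a A A A A B  =>  a a a A A A A A B   (applied A -> A A)
  Step 12: a a a A A A A A B  =>  a a a a A A A A B   (applied A -> a)
  Step 13: a a a a A A A A B  =>  a a a a a A A A B   (applied A -> a)
  Step 14: a a a a a A A A B  =>  a a a a a A A A A B   (applied A -> A A)
  Step 15: a a a a a A A A A B  =>  a a a a a a A A A B   (applied A -> a)
  Step 16: a a a a a a A A A B  =>  a a a a a a a A A B   (applied A -> a)
  Step 17: a a a a a a a A A B  =>  a a a a a a a A A A B   (applied A -> A A)
  Step 18: a a a a a a a A A A B  =>  a a a a a a a A A A A B   (applied A -> A A)
  Step 19: a a a a a a a A A A A B  =>  a a a a a a a A A A A A B   (applied A -> A A)
  Step 20: a a a a a a a A A A A A B  =>  a a a a a a a a A A A A B   (applied A -> a)
  Step 21: a a a a a a a a A A A A B  =>  a a a a a a a a a A A A B   (applied A -> a)
  Step 22: a a a a a a a a a A A A B  =>  a a a a a a a a a A A A A B   (applied A -> A A)
  Step 23: a a a a a a a a a A A A A B  =>  a a a a a a a a a a A A A B   (applied A -> a)
  Step 24: a a a a a a a a a a A A A B  =>  a a a a a a a a a a a A A B   (applied A -> a)
  Step 25: a a a a a a a a a a a A A B  =>  a a a a a a a a a a a A A A B   (applied A -> A A)
  Step 26: a a a a a a a a a a a A A A B  =>  a a a a a a a a a a a A A A A B   (applied A -> A A)
  Step 27: a a a a a a a a a a a A A A A B  =>  a a a a a a a a a a a a A A A B   (applied A -> a)
  Step 28: a a a a a a a a a a a a A A A B  =>  a a a a a a a a a a a a a A A B   (applied A -> a)
  Step 29: a a a a a a a a a a a a a A A B  =>  a a a a a a a a a a a a a a A B   (applied A -> a)
  Step 30: a a a a a a a a a a a a a a A B  =>  a a a a a a a a a a a a a a a B   (applied A -> a)
  Step 31: a a a a a a a a a a a a a a a B  =>  a a a a a a a a a a a a a a a B B   (applied B -> B B)
  Step 32: a a a a a a a a a a a a a a a B B  =>  a a a a a a a a a a a a a a a b B   (applied B -> b)
  Step 33: a a a a a a a a a a a a a a a b B  =>  a a a a a a a a a a a a a a a b b   (applied B -> b)
Final yield: a a a a a a a a a a a a a a a b b
Total rewrite steps: 33

33


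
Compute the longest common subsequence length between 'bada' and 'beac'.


DP table for LCS of 'bada' and 'beac':
       b  e  a  c
    0  0  0  0  0
  b 0  1  1  1  1
  a 0  1  1  2  2
  d 0  1  1  2  2
  a 0  1  1  2  2
LCS: 'ba'
LCS length = 2

2


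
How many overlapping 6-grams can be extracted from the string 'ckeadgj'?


String 'ckeadgj' has length L = 7.
Number of overlapping n-grams = L - n + 1
Substituting: 7 - 6 + 1 = 2

2


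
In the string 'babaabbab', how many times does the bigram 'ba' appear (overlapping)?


Scanning 'babaabbab' for bigram 'ba':
  Position 0: 'ba' -> MATCH
  Position 1: 'ab' -> no
  Position 2: 'ba' -> MATCH
  Position 3: 'aa' -> no
  Position 4: 'ab' -> no
  Position 5: 'bb' -> no
  Position 6: 'ba' -> MATCH
  Position 7: 'ab' -> no
Total matches: 3

3


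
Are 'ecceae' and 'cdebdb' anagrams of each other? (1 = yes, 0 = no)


Sort characters of 'ecceae': 'acceee'
Sort characters of 'cdebdb': 'bbcdde'
Sorted forms differ -> they are NOT anagrams
Result: 0

0


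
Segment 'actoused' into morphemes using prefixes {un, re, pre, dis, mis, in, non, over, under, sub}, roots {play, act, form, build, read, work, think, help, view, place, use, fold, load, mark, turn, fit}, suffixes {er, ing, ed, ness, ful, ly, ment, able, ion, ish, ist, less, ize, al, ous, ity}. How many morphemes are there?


Segmenting 'actoused' against the inventory:
  'act' -> root (morpheme 1)
  'ous' -> suffix (morpheme 2)
  'ed' -> suffix (morpheme 3)
Total morphemes: 3

3


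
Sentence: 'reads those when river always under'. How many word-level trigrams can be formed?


Word trigrams from [6] words:
  Trigram 1: (reads those when)
  Trigram 2: (those when river)
  Trigram 3: (when river always)
  Trigram 4: (river always under)
Total word trigrams: 6 - 2 = 4

4


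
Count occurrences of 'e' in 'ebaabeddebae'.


Scanning 'ebaabeddebae' for 'e':
  Position 0: 'e' -> MATCH (count: 1)
  Position 5: 'e' -> MATCH (count: 2)
  Position 8: 'e' -> MATCH (count: 3)
  Position 11: 'e' -> MATCH (count: 4)
Total occurrences of 'e': 4

4


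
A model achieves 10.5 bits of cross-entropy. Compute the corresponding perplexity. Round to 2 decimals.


Perplexity formula: PP = 2^H
H = 10.5
PP = 2^10.5
Decompose: 2^10.5 = 2^10 * 2^0.5 = 2^10 * sqrt(2)
2^10 = 1024, sqrt(2) ~ 1.4142136
PP ~ 1024 * 1.4142136 = 1448.1547264
Rounded to 2 decimals: 1448.15

1448.15


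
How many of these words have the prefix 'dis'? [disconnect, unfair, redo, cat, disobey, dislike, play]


Checking each word for prefix 'dis':
  'disconnect' -> YES, starts with 'dis' (count: 1)
  'unfair' -> no (count: 1)
  'redo' -> no (count: 1)
  'cat' -> no (count: 1)
  'disobey' -> YES, starts with 'dis' (count: 2)
  'dislike' -> YES, starts with 'dis' (count: 3)
  'play' -> no (count: 3)
Total with prefix 'dis': 3

3


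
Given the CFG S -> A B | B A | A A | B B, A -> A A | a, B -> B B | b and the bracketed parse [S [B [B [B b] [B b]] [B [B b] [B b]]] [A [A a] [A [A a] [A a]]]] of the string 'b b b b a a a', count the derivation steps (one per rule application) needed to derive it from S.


Every bracketed nonterminal node [X ...] in the tree is produced by exactly one rule application.
Reading the tree off as a leftmost derivation:
  Step 1: S  =>  B A   (applied S -> B A)
  Step 2: B A  =>  B B A   (applied B -> B B)
  Step 3: B B A  =>  B B B A   (applied B -> B B)
  Step 4: B B B A  =>  b B B A   (applied B -> b)
  Step 5: b B B A  =>  b b B A   (applied B -> b)
  Step 6: b b B A  =>  b b B B A   (applied B -> B B)
  Step 7: b b B B A  =>  b b b B A   (applied B -> b)
  Step 8: b b b B A  =>  b b b b A   (applied B -> b)
  Step 9: b b b b A  =>  b b b b A A   (applied A -> A A)
  Step 10: b b b b A A  =>  b b b b a A   (applied A -> a)
  Step 11: b b b b a A  =>  b b b b a A A   (applied A -> A A)
  Step 12: b b b b a A A  =>  b b b b a a A   (applied A -> a)
  Step 13: b b b b a a A  =>  b b b b a a a   (applied A -> a)
Final yield: b b b b a a a
Total rewrite steps: 13

13


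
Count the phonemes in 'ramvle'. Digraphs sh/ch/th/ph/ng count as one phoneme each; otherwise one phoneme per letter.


Parsing 'ramvle' greedily, digraphs first:
  'r' -> consonant phoneme (phonemes so far: 1)
  'a' -> vowel phoneme (phonemes so far: 2)
  'm' -> consonant phoneme (phonemes so far: 3)
  'v' -> consonant phoneme (phonemes so far: 4)
  'l' -> consonant phoneme (phonemes so far: 5)
  'e' -> vowel phoneme (phonemes so far: 6)
Total phonemes: 6

6


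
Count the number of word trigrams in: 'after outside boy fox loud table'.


Word trigrams from [6] words:
  Trigram 1: (after outside boy)
  Trigram 2: (outside boy fox)
  Trigram 3: (boy fox loud)
  Trigram 4: (fox loud table)
Total word trigrams: 6 - 2 = 4

4


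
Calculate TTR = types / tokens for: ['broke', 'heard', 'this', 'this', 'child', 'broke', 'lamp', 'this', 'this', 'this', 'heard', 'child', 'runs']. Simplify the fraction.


Tokens: 13
Unique types: ('broke', 'child', 'heard', 'lamp', 'runs', 'this') = 6
TTR = 6/13
Already in lowest terms.

6/13


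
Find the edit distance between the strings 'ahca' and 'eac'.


Building DP table for s1='ahca' (len 4) and s2='eac' (len 3):
       e  a  c
    0  1  2  3
  a 1  1  1  2
  h 2  2  2  2
  c 3  3  3  2
  a 4  4  3  3
Edit distance = dp[4][3] = 3

3


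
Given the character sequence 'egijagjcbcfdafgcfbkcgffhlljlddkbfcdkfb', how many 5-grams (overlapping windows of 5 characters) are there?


String 'egijagjcbcfdafgcfbkcgffhlljlddkbfcdkfb' has length L = 38.
Number of overlapping n-grams = L - n + 1
Substituting: 38 - 5 + 1 = 34

34


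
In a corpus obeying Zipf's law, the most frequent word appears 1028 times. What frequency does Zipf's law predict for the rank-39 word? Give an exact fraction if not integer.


Zipf's law: freq(rank) = f1 / rank
f1 = 1028, rank = 39
freq = 1028 / 39
GCD(1028, 39) = 1
Simplified: 1028/39

1028/39


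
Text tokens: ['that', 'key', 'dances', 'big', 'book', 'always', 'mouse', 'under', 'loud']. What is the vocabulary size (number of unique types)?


Listing all tokens and tracking unique types:
  Token 1: 'that' -> NEW (unique so far: 1)
  Token 2: 'key' -> NEW (unique so far: 2)
  Token 3: 'dances' -> NEW (unique so far: 3)
  Token 4: 'big' -> NEW (unique so far: 4)
  Token 5: 'book' -> NEW (unique so far: 5)
  Token 6: 'always' -> NEW (unique so far: 6)
  Token 7: 'mouse' -> NEW (unique so far: 7)
  Token 8: 'under' -> NEW (unique so far: 8)
  Token 9: 'loud' -> NEW (unique so far: 9)
Unique types: ('always', 'big', 'book', 'dances', 'key', 'loud', 'mouse', 'that', 'under')
Vocabulary size: 9

9


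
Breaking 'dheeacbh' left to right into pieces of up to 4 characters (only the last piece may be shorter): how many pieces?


'dheeacbh' has 8 characters.
Chunking with max size 4:
  Chunk 1: 'dhee' (positions 0-3)
  Chunk 2: 'acbh' (positions 4-7)
Total chunks: ceil(8 / 4) = 2

2


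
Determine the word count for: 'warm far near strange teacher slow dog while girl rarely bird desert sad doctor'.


Counting words by splitting on spaces:
  Word 1: 'warm'
  Word 2: 'far'
  Word 3: 'near'
  Word 4: 'strange'
  Word 5: 'teacher'
  Word 6: 'slow'
  Word 7: 'dog'
  Word 8: 'while'
  Word 9: 'girl'
  Word 10: 'rarely'
  Word 11: 'bird'
  Word 12: 'desert'
  Word 13: 'sad'
  Word 14: 'doctor'
Total words: 14

14


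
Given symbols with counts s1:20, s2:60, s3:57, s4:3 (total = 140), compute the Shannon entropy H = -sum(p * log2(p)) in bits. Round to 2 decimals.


Computing entropy H = -sum(p_i * log2(p_i)):
  s1: p = 20/140 = 0.1429, -p*log2(p) = 0.4011
  s2: p = 60/140 = 0.4286, -p*log2(p) = 0.5239
  s3: p = 57/140 = 0.4071, -p*log2(p) = 0.5278
  s4: p = 3/140 = 0.0214, -p*log2(p) = 0.1188
H = sum of terms = 1.5716
Rounded to 2 decimals: 1.57

1.57


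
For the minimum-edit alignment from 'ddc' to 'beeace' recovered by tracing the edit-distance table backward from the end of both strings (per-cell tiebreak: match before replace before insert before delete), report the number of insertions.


Edit distance = 5. Backtracking from cell (3, 6) with preference match > replace > insert > delete,
then listing the resulting alignment 'ddc' -> 'beeace' left to right:
  Step 1: insert 'b' [insertion #1]
  Step 2: insert 'e' [insertion #2]
  Step 3: replace d->e
  Step 4: replace d->a
  Step 5: keep 'c'
  Step 6: insert 'e' [insertion #3]
Total insertions: 3

3


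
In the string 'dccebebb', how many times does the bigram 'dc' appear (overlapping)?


Scanning 'dccebebb' for bigram 'dc':
  Position 0: 'dc' -> MATCH
  Position 1: 'cc' -> no
  Position 2: 'ce' -> no
  Position 3: 'eb' -> no
  Position 4: 'be' -> no
  Position 5: 'eb' -> no
  Position 6: 'bb' -> no
Total matches: 1

1


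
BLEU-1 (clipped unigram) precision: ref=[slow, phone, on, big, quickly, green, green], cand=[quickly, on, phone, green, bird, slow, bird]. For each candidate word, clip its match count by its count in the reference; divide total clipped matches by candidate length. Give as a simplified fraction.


Reference word counts: {'big': 1, 'green': 2, 'on': 1, 'phone': 1, 'quickly': 1, 'slow': 1}
Checking each candidate word (with clipping):
  'quickly' -> in reference (ref count 1, used 1/1) -> match (matches: 1)
  'on' -> in reference (ref count 1, used 1/1) -> match (matches: 2)
  'phone' -> in reference (ref count 1, used 1/1) -> match (matches: 3)
  'green' -> in reference (ref count 2, used 1/2) -> match (matches: 4)
  'bird' -> not in reference -> no match (matches: 4)
  'slow' -> in reference (ref count 1, used 1/1) -> match (matches: 5)
  'bird' -> not in reference -> no match (matches: 5)
Clipped matches: 5, Candidate length: 7
Precision = 5/7

5/7


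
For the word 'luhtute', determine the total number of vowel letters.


Scanning each character of 'luhtute':
  Position 1: 'l' -> consonant (running count: 0)
  Position 2: 'u' -> vowel (running count: 1)
  Position 3: 'h' -> consonant (running count: 1)
  Position 4: 't' -> consonant (running count: 1)
  Position 5: 'u' -> vowel (running count: 2)
  Position 6: 't' -> consonant (running count: 2)
  Position 7: 'e' -> vowel (running count: 3)
Total vowels: 3

3


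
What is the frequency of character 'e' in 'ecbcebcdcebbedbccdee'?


Scanning 'ecbcebcdcebbedbccdee' for 'e':
  Position 0: 'e' -> MATCH (count: 1)
  Position 4: 'e' -> MATCH (count: 2)
  Position 9: 'e' -> MATCH (count: 3)
  Position 12: 'e' -> MATCH (count: 4)
  Position 18: 'e' -> MATCH (count: 5)
  Position 19: 'e' -> MATCH (count: 6)
Total occurrences of 'e': 6

6


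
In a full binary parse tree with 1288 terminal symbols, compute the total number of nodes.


Leaf nodes (terminals): 1288
Internal nodes = n - 1 = 1288 - 1 = 1287
Total = leaves + internal = 1288 + 1287 = 2575

2575


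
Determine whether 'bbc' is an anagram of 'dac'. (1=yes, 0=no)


Sort characters of 'bbc': 'bbc'
Sort characters of 'dac': 'acd'
Sorted forms differ -> they are NOT anagrams
Result: 0

0


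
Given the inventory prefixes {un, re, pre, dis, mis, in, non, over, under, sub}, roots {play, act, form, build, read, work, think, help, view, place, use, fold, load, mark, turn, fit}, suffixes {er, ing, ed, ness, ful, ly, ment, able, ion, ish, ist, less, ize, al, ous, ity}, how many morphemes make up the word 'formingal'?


Segmenting 'formingal' against the inventory:
  'form' -> root (morpheme 1)
  'ing' -> suffix (morpheme 2)
  'al' -> suffix (morpheme 3)
Total morphemes: 3

3


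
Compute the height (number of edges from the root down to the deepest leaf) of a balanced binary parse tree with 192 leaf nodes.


In a balanced binary tree with n leaves the deepest leaf is ceil(log2(n)) edges below the root.
log2(192) = 7.5850
ceil(7.5850) = 8
height (edges) = 8

8


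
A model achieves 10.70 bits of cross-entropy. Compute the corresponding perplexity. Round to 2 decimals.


Perplexity formula: PP = 2^H
H = 10.70
PP = 2^10.70
Decompose: 2^10.70 = 2^10 * 2^0.70
2^10 = 1024, 2^0.70 ~ 1.6245048
PP ~ 1024 * 1.6245048 = 1663.4929152
Rounded to 2 decimals: 1663.49

1663.49


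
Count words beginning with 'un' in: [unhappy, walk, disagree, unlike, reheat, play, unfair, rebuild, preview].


Checking each word for prefix 'un':
  'unhappy' -> YES, starts with 'un' (count: 1)
  'walk' -> no (count: 1)
  'disagree' -> no (count: 1)
  'unlike' -> YES, starts with 'un' (count: 2)
  'reheat' -> no (count: 2)
  'play' -> no (count: 2)
  'unfair' -> YES, starts with 'un' (count: 3)
  'rebuild' -> no (count: 3)
  'preview' -> no (count: 3)
Total with prefix 'un': 3

3


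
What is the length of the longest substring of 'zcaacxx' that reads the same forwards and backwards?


Scanning 'zcaacxx' for palindromic substrings.
Substring at positions 1-4: 'caac'.
Check: reverse('caac') = 'caac' -> palindrome confirmed.
Neighbouring characters ('z' / 'x') break symmetry, so it cannot extend further.
No longer palindromic substring exists; longest length = 4

4


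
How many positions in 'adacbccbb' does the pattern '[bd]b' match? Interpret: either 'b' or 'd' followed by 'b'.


Pattern: [bd]b means either 'b' or 'd' followed by 'b'.
Scanning 'adacbccbb' position-by-position:
  Pos 0: window 'ad' -> no
  Pos 1: window 'da' -> no
  Pos 2: window 'ac' -> no
  Pos 3: window 'cb' -> no
  Pos 4: window 'bc' -> no
  Pos 5: window 'cc' -> no
  Pos 6: window 'cb' -> no
  Pos 7: window 'bb' -> MATCH
  Pos 8: window 'b' -> no
Total matches: 1

1


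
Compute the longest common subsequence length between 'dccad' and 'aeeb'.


DP table for LCS of 'dccad' and 'aeeb':
       a  e  e  b
    0  0  0  0  0
  d 0  0  0  0  0
  c 0  0  0  0  0
  c 0  0  0  0  0
  a 0  1  1  1  1
  d 0  1  1  1  1
LCS: 'a'
LCS length = 1

1


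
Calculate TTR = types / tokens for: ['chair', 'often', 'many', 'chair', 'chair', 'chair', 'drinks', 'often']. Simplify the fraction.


Tokens: 8
Unique types: ('chair', 'drinks', 'many', 'often') = 4
TTR = 4/8
Simplify: divide both by 4 -> 1/2
TTR = 1/2

1/2


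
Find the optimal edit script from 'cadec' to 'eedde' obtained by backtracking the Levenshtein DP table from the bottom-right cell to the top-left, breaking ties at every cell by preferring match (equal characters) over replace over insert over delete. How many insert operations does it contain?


Edit distance = 4. Backtracking from cell (5, 5) with preference match > replace > insert > delete,
then listing the resulting alignment 'cadec' -> 'eedde' left to right:
  Step 1: replace c->e
  Step 2: replace a->e
  Step 3: keep 'd'
  Step 4: replace e->d
  Step 5: replace c->e
Total insertions: 0

0


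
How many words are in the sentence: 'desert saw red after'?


Counting words by splitting on spaces:
  Word 1: 'desert'
  Word 2: 'saw'
  Word 3: 'red'
  Word 4: 'after'
Total words: 4

4


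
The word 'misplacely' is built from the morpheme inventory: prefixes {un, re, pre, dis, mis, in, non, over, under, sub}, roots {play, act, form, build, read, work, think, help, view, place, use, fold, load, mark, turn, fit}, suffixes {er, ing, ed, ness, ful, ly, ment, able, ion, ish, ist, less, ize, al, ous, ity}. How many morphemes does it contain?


Segmenting 'misplacely' against the inventory:
  'mis' -> prefix (morpheme 1)
  'place' -> root (morpheme 2)
  'ly' -> suffix (morpheme 3)
Total morphemes: 3

3


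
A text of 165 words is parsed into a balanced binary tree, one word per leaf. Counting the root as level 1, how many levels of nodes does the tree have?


In a balanced binary tree with n leaves the deepest leaf is ceil(log2(n)) edges below the root,
so counting node levels inclusive of root and leaves gives ceil(log2(n)) + 1 levels.
log2(165) = 7.3663
ceil(7.3663) = 8
levels = 8 + 1 = 9

9


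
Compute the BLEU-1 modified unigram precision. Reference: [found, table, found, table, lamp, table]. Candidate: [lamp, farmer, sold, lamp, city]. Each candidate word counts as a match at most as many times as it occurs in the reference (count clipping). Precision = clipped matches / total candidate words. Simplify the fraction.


Reference word counts: {'found': 2, 'lamp': 1, 'table': 3}
Checking each candidate word (with clipping):
  'lamp' -> in reference (ref count 1, used 1/1) -> match (matches: 1)
  'farmer' -> not in reference -> no match (matches: 1)
  'sold' -> not in reference -> no match (matches: 1)
  'lamp' -> ref count 1 already used up (1/1) -> clipped, no match (matches: 1)
  'city' -> not in reference -> no match (matches: 1)
Clipped matches: 1, Candidate length: 5
Precision = 1/5

1/5


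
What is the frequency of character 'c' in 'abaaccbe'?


Scanning 'abaaccbe' for 'c':
  Position 4: 'c' -> MATCH (count: 1)
  Position 5: 'c' -> MATCH (count: 2)
Total occurrences of 'c': 2

2


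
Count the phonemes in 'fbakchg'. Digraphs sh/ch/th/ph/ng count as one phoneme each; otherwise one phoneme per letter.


Parsing 'fbakchg' greedily, digraphs first:
  'f' -> consonant phoneme (phonemes so far: 1)
  'b' -> consonant phoneme (phonemes so far: 2)
  'a' -> vowel phoneme (phonemes so far: 3)
  'k' -> consonant phoneme (phonemes so far: 4)
  'ch' -> digraph (1 consonant phoneme) (phonemes so far: 5)
  'g' -> consonant phoneme (phonemes so far: 6)
Total phonemes: 6

6


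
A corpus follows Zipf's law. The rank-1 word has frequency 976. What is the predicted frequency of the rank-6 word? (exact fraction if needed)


Zipf's law: freq(rank) = f1 / rank
f1 = 976, rank = 6
freq = 976 / 6
GCD(976, 6) = 2
Simplified: 488/3

488/3


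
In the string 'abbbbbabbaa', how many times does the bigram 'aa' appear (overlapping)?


Scanning 'abbbbbabbaa' for bigram 'aa':
  Position 0: 'ab' -> no
  Position 1: 'bb' -> no
  Position 2: 'bb' -> no
  Position 3: 'bb' -> no
  Position 4: 'bb' -> no
  Position 5: 'ba' -> no
  Position 6: 'ab' -> no
  Position 7: 'bb' -> no
  Position 8: 'ba' -> no
  Position 9: 'aa' -> MATCH
Total matches: 1

1


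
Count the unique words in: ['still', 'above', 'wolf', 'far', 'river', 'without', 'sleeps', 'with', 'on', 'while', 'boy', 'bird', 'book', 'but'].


Listing all tokens and tracking unique types:
  Token 1: 'still' -> NEW (unique so far: 1)
  Token 2: 'above' -> NEW (unique so far: 2)
  Token 3: 'wolf' -> NEW (unique so far: 3)
  Token 4: 'far' -> NEW (unique so far: 4)
  Token 5: 'river' -> NEW (unique so far: 5)
  Token 6: 'without' -> NEW (unique so far: 6)
  Token 7: 'sleeps' -> NEW (unique so far: 7)
  Token 8: 'with' -> NEW (unique so far: 8)
  Token 9: 'on' -> NEW (unique so far: 9)
  Token 10: 'while' -> NEW (unique so far: 10)
  Token 11: 'boy' -> NEW (unique so far: 11)
  Token 12: 'bird' -> NEW (unique so far: 12)
  Token 13: 'book' -> NEW (unique so far: 13)
  Token 14: 'but' -> NEW (unique so far: 14)
Unique types: ('above', 'bird', 'book', 'boy', 'but', 'far', 'on', 'river', 'sleeps', 'still', 'while', 'with', 'without', 'wolf')
Vocabulary size: 14

14


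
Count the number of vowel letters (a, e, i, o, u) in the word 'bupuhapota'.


Scanning each character of 'bupuhapota':
  Position 1: 'b' -> consonant (running count: 0)
  Position 2: 'u' -> vowel (running count: 1)
  Position 3: 'p' -> consonant (running count: 1)
  Position 4: 'u' -> vowel (running count: 2)
  Position 5: 'h' -> consonant (running count: 2)
  Position 6: 'a' -> vowel (running count: 3)
  Position 7: 'p' -> consonant (running count: 3)
  Position 8: 'o' -> vowel (running count: 4)
  Position 9: 't' -> consonant (running count: 4)
  Position 10: 'a' -> vowel (running count: 5)
Total vowels: 5

5


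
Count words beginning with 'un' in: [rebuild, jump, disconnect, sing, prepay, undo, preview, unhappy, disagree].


Checking each word for prefix 'un':
  'rebuild' -> no (count: 0)
  'jump' -> no (count: 0)
  'disconnect' -> no (count: 0)
  'sing' -> no (count: 0)
  'prepay' -> no (count: 0)
  'undo' -> YES, starts with 'un' (count: 1)
  'preview' -> no (count: 1)
  'unhappy' -> YES, starts with 'un' (count: 2)
  'disagree' -> no (count: 2)
Total with prefix 'un': 2

2


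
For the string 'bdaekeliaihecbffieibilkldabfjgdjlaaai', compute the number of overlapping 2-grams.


String 'bdaekeliaihecbffieibilkldabfjgdjlaaai' has length L = 37.
Number of overlapping n-grams = L - n + 1
Substituting: 37 - 2 + 1 = 36

36


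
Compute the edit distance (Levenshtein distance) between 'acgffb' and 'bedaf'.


Building DP table for s1='acgffb' (len 6) and s2='bedaf' (len 5):
       b  e  d  a  f
    0  1  2  3  4  5
  a 1  1  2  3  3  4
  c 2  2  2  3  4  4
  g 3  3  3  3  4  5
  f 4  4  4  4  4  4
  f 5  5  5  5  5  4
  b 6  5  6  6  6  5
Edit distance = dp[6][5] = 5

5


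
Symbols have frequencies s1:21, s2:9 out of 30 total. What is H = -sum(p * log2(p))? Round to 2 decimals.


Computing entropy H = -sum(p_i * log2(p_i)):
  s1: p = 21/30 = 0.7000, -p*log2(p) = 0.3602
  s2: p = 9/30 = 0.3000, -p*log2(p) = 0.5211
H = sum of terms = 0.8813
Rounded to 2 decimals: 0.88

0.88


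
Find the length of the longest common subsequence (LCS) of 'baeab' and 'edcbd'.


DP table for LCS of 'baeab' and 'edcbd':
       e  d  c  b  d
    0  0  0  0  0  0
  b 0  0  0  0  1  1
  a 0  0  0  0  1  1
  e 0  1  1  1  1  1
  a 0  1  1  1  1  1
  b 0  1  1  1  2  2
LCS: 'eb'
LCS length = 2

2


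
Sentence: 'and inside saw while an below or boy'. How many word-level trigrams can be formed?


Word trigrams from [8] words:
  Trigram 1: (and inside saw)
  Trigram 2: (inside saw while)
  Trigram 3: (saw while an)
  Trigram 4: (while an below)
  Trigram 5: (an below or)
  Trigram 6: (below or boy)
Total word trigrams: 8 - 2 = 6

6


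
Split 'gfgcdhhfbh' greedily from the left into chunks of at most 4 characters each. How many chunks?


'gfgcdhhfbh' has 10 characters.
Chunking with max size 4:
  Chunk 1: 'gfgc' (positions 0-3)
  Chunk 2: 'dhhf' (positions 4-7)
  Chunk 3: 'bh' (positions 8-9)
Total chunks: ceil(10 / 4) = 3

3


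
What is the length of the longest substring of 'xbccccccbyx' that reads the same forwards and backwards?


Scanning 'xbccccccbyx' for palindromic substrings.
Substring at positions 1-8: 'bccccccb'.
Check: reverse('bccccccb') = 'bccccccb' -> palindrome confirmed.
Neighbouring characters ('x' / 'y') break symmetry, so it cannot extend further.
No longer palindromic substring exists; longest length = 8

8


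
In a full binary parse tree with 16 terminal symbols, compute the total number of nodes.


Leaf nodes (terminals): 16
Internal nodes = n - 1 = 16 - 1 = 15
Total = leaves + internal = 16 + 15 = 31

31


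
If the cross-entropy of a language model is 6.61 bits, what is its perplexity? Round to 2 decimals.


Perplexity formula: PP = 2^H
H = 6.61
PP = 2^6.61
Decompose: 2^6.61 = 2^6 * 2^0.61
2^6 = 64, 2^0.61 ~ 1.5262592
PP ~ 64 * 1.5262592 = 97.6805888
Rounded to 2 decimals: 97.68

97.68


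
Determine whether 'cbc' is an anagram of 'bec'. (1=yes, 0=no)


Sort characters of 'cbc': 'bcc'
Sort characters of 'bec': 'bce'
Sorted forms differ -> they are NOT anagrams
Result: 0

0


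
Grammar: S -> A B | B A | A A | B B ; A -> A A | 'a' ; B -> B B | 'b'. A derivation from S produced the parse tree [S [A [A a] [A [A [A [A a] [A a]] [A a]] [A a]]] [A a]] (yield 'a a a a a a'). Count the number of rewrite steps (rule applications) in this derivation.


Every bracketed nonterminal node [X ...] in the tree is produced by exactly one rule application.
Reading the tree off as a leftmost derivation:
  Step 1: S  =>  A A   (applied S -> A A)
  Step 2: A A  =>  A A A   (applied A -> A A)
  Step 3: A A A  =>  a A A   (applied A -> a)
  Step 4: a A A  =>  a A A A   (applied A -> A A)
  Step 5: a A A A  =>  a A A A A   (applied A -> A A)
  Step 6: a A A A A  =>  a A A A A A   (applied A -> A A)
  Step 7: a A A A A A  =>  a a A A A A   (applied A -> a)
  Step 8: a a A A A A  =>  a a a A A A   (applied A -> a)
  Step 9: a a a A A A  =>  a a a a A A   (applied A -> a)
  Step 10: a a a a A A  =>  a a a a a A   (applied A -> a)
  Step 11: a a a a a A  =>  a a a a a a   (applied A -> a)
Final yield: a a a a a a
Total rewrite steps: 11

11


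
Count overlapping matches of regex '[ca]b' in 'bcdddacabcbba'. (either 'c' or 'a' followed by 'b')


Pattern: [ca]b means either 'c' or 'a' followed by 'b'.
Scanning 'bcdddacabcbba' position-by-position:
  Pos 0: window 'bc' -> no
  Pos 1: window 'cd' -> no
  Pos 2: window 'dd' -> no
  Pos 3: window 'dd' -> no
  Pos 4: window 'da' -> no
  Pos 5: window 'ac' -> no
  Pos 6: window 'ca' -> no
  Pos 7: window 'ab' -> MATCH
  Pos 8: window 'bc' -> no
  Pos 9: window 'cb' -> MATCH
  Pos 10: window 'bb' -> no
  Pos 11: window 'ba' -> no
  Pos 12: window 'a' -> no
Total matches: 2

2
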